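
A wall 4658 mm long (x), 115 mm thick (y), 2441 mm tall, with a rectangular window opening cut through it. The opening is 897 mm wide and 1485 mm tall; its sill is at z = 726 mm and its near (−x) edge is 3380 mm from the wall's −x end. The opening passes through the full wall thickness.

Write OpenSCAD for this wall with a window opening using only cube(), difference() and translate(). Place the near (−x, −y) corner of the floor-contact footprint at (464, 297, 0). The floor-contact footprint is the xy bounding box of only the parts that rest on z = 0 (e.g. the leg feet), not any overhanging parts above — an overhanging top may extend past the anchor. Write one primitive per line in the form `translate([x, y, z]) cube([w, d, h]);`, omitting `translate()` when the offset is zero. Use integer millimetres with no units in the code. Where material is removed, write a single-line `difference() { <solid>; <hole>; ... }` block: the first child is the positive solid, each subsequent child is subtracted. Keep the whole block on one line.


difference() { translate([464, 297, 0]) cube([4658, 115, 2441]); translate([3844, 297, 726]) cube([897, 115, 1485]); }


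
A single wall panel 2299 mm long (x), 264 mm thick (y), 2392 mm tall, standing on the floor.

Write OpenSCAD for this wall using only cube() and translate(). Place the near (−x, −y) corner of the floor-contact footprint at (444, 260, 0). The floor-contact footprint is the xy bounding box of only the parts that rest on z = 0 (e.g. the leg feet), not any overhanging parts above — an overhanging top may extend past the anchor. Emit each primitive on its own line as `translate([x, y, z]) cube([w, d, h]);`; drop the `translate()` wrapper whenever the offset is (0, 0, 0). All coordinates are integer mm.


translate([444, 260, 0]) cube([2299, 264, 2392]);


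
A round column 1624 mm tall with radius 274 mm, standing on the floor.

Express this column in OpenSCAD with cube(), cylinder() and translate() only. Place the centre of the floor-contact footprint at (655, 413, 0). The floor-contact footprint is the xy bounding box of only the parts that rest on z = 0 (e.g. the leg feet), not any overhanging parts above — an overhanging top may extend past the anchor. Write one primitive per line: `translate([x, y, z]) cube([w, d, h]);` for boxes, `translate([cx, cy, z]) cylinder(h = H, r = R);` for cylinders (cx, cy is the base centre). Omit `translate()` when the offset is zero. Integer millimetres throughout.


translate([655, 413, 0]) cylinder(h = 1624, r = 274);


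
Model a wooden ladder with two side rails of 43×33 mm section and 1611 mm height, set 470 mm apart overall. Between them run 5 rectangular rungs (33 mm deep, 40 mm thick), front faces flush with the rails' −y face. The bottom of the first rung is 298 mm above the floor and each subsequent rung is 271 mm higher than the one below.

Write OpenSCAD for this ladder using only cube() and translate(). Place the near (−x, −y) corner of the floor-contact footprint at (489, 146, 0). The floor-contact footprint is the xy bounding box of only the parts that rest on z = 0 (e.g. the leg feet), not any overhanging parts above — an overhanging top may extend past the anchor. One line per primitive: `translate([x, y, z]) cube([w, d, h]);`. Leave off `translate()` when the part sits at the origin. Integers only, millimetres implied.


translate([489, 146, 0]) cube([43, 33, 1611]);
translate([916, 146, 0]) cube([43, 33, 1611]);
translate([532, 146, 298]) cube([384, 33, 40]);
translate([532, 146, 569]) cube([384, 33, 40]);
translate([532, 146, 840]) cube([384, 33, 40]);
translate([532, 146, 1111]) cube([384, 33, 40]);
translate([532, 146, 1382]) cube([384, 33, 40]);


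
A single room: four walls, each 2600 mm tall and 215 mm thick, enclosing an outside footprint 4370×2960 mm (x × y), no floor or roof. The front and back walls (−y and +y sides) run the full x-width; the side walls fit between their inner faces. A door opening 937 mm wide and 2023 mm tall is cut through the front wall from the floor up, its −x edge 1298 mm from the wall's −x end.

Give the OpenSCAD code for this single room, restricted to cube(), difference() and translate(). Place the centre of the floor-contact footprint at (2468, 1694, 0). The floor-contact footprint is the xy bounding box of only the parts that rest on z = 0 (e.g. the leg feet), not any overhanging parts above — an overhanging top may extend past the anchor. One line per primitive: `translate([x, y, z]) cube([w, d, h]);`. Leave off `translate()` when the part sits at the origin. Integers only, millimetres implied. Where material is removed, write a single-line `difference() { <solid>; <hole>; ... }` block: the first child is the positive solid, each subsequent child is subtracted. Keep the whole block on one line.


difference() { translate([283, 214, 0]) cube([4370, 215, 2600]); translate([1581, 214, 0]) cube([937, 215, 2023]); }
translate([283, 2959, 0]) cube([4370, 215, 2600]);
translate([283, 429, 0]) cube([215, 2530, 2600]);
translate([4438, 429, 0]) cube([215, 2530, 2600]);


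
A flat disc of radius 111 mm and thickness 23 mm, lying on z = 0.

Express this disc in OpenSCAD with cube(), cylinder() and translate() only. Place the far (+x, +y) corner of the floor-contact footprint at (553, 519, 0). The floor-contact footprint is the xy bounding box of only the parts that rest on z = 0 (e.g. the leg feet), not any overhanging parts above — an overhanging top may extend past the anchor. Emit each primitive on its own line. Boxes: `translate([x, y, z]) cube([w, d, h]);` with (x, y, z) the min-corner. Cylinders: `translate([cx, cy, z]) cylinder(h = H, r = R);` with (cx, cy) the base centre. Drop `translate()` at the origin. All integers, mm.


translate([442, 408, 0]) cylinder(h = 23, r = 111);


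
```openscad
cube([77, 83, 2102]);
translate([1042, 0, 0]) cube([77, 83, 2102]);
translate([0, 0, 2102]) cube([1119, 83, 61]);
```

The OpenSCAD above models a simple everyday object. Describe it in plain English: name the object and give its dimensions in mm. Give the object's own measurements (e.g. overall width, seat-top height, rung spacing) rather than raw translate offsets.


A door frame. The clear opening is 965 mm wide and 2102 mm high. Two 77 mm wide jambs, 83 mm deep, stand either side of the opening from the floor to the top of the opening. A 61 mm thick head sits across the top of both jambs, spanning the full outside width of the frame.


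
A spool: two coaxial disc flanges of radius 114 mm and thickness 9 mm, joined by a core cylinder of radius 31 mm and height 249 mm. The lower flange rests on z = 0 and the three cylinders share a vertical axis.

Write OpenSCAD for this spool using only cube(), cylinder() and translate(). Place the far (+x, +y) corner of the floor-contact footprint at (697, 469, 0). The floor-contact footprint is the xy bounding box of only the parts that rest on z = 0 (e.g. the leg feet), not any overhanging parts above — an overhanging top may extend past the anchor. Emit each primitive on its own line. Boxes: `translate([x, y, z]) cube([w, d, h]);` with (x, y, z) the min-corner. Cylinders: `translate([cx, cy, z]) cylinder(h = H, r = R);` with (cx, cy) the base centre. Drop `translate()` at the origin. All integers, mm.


translate([583, 355, 0]) cylinder(h = 9, r = 114);
translate([583, 355, 9]) cylinder(h = 249, r = 31);
translate([583, 355, 258]) cylinder(h = 9, r = 114);


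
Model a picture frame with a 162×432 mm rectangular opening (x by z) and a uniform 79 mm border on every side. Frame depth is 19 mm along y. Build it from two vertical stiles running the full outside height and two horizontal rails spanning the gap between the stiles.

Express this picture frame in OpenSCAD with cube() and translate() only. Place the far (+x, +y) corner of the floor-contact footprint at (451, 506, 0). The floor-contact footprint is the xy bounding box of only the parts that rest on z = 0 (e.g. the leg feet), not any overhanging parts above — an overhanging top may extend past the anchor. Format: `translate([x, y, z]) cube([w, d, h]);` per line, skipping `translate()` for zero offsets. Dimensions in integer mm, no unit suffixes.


translate([131, 487, 0]) cube([79, 19, 590]);
translate([372, 487, 0]) cube([79, 19, 590]);
translate([210, 487, 0]) cube([162, 19, 79]);
translate([210, 487, 511]) cube([162, 19, 79]);


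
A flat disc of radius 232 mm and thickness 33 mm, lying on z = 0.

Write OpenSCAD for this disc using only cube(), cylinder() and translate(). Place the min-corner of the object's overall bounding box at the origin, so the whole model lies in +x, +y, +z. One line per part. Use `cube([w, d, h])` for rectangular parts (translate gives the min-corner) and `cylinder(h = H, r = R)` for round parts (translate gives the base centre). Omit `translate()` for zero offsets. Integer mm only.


translate([232, 232, 0]) cylinder(h = 33, r = 232);


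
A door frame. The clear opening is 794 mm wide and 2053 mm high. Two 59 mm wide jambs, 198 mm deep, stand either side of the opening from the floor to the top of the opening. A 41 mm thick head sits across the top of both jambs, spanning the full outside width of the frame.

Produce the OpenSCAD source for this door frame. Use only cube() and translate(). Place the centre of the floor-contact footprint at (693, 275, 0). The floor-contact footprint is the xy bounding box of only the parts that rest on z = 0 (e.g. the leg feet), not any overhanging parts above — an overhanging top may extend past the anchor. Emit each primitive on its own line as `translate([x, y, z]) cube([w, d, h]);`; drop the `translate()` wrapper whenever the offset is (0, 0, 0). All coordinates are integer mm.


translate([237, 176, 0]) cube([59, 198, 2053]);
translate([1090, 176, 0]) cube([59, 198, 2053]);
translate([237, 176, 2053]) cube([912, 198, 41]);


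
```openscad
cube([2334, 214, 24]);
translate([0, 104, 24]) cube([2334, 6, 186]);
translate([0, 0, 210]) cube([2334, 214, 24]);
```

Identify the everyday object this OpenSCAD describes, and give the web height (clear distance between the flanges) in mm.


An I-beam. The web height is 186 mm.

Two wide flanges with a thin centred web — an I-beam. Overall 234 mm minus two 24 mm flanges gives a web of 234 − 2·24 = 186 mm.


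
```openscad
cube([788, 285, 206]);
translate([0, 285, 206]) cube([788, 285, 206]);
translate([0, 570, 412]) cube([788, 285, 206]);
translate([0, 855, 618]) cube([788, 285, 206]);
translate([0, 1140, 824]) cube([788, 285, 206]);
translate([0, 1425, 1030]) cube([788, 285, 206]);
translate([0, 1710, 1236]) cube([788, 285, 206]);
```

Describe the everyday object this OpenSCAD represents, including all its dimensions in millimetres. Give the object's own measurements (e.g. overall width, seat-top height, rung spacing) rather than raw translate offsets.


A straight staircase of 7 solid steps. Each step is 788 mm wide (x), 285 mm deep (y, the going) and 206 mm tall (the rise). The first step rests on the floor; each subsequent step sits one going further in +y and one rise higher in +z, directly behind and above the previous step with no overlap.


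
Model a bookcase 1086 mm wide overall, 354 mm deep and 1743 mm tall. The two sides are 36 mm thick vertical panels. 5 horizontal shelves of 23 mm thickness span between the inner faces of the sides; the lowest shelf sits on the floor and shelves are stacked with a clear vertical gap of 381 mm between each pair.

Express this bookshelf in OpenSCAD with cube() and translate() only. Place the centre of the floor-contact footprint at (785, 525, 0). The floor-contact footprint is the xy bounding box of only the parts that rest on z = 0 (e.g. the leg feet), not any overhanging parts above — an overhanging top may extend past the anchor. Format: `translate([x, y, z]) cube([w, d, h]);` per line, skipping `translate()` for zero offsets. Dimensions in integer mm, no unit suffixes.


translate([242, 348, 0]) cube([36, 354, 1743]);
translate([1292, 348, 0]) cube([36, 354, 1743]);
translate([278, 348, 0]) cube([1014, 354, 23]);
translate([278, 348, 404]) cube([1014, 354, 23]);
translate([278, 348, 808]) cube([1014, 354, 23]);
translate([278, 348, 1212]) cube([1014, 354, 23]);
translate([278, 348, 1616]) cube([1014, 354, 23]);


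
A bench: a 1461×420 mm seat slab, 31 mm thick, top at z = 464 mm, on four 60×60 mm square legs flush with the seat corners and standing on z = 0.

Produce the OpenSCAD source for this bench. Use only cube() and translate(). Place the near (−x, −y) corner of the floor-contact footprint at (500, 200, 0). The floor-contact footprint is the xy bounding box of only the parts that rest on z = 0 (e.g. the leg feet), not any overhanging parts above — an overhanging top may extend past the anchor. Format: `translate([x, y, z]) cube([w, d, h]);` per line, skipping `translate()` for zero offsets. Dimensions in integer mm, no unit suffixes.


translate([500, 200, 433]) cube([1461, 420, 31]);
translate([500, 200, 0]) cube([60, 60, 433]);
translate([500, 560, 0]) cube([60, 60, 433]);
translate([1901, 200, 0]) cube([60, 60, 433]);
translate([1901, 560, 0]) cube([60, 60, 433]);


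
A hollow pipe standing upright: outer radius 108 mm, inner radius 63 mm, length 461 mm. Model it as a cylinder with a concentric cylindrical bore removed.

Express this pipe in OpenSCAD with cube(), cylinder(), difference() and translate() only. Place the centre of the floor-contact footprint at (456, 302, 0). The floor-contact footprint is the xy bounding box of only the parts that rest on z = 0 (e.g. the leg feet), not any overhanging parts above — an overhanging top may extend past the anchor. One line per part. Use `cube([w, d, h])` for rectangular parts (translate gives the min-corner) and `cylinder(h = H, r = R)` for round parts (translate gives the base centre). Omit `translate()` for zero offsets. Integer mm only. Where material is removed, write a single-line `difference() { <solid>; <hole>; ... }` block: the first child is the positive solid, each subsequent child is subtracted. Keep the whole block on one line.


difference() { translate([456, 302, 0]) cylinder(h = 461, r = 108); translate([456, 302, 0]) cylinder(h = 461, r = 63); }


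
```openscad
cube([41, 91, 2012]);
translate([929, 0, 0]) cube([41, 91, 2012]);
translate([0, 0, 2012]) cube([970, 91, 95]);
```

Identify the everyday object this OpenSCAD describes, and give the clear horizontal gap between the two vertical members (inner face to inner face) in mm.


A door frame. The clear opening width is 888 mm.

Two 2012 mm tall posts with a header on top — a door frame. The left jamb is 41 mm wide at x = 0; the right jamb starts at x = 929. The clear opening is 929 − 41 = 888 mm.


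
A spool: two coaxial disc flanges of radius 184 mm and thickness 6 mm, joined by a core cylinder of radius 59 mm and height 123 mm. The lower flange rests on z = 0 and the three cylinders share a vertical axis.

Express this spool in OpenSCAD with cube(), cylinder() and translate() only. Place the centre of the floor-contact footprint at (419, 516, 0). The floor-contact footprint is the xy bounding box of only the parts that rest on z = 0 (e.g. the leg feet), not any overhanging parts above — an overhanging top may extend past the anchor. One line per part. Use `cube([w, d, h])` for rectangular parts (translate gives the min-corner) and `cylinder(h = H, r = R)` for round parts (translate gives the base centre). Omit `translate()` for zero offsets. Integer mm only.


translate([419, 516, 0]) cylinder(h = 6, r = 184);
translate([419, 516, 6]) cylinder(h = 123, r = 59);
translate([419, 516, 129]) cylinder(h = 6, r = 184);


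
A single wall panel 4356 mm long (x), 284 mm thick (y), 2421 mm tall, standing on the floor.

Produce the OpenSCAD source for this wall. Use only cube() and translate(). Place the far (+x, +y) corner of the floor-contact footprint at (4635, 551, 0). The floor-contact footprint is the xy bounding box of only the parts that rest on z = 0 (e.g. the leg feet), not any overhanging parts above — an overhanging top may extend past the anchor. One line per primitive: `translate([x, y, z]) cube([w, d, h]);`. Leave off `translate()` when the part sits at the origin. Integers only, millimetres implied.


translate([279, 267, 0]) cube([4356, 284, 2421]);


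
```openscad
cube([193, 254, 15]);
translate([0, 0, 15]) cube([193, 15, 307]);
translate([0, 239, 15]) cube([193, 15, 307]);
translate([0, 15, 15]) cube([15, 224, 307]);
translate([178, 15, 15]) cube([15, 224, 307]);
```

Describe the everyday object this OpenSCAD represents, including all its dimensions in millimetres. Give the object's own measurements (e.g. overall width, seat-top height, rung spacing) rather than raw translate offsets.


An open-topped rectangular box: outside dimensions 193×254×322 mm, with a uniform wall and base thickness of 15 mm. The base is a full 193×254 slab on the floor; four walls sit on top of the base. The front and back walls (the −y and +y sides) span the full width; the two side walls fit between them.


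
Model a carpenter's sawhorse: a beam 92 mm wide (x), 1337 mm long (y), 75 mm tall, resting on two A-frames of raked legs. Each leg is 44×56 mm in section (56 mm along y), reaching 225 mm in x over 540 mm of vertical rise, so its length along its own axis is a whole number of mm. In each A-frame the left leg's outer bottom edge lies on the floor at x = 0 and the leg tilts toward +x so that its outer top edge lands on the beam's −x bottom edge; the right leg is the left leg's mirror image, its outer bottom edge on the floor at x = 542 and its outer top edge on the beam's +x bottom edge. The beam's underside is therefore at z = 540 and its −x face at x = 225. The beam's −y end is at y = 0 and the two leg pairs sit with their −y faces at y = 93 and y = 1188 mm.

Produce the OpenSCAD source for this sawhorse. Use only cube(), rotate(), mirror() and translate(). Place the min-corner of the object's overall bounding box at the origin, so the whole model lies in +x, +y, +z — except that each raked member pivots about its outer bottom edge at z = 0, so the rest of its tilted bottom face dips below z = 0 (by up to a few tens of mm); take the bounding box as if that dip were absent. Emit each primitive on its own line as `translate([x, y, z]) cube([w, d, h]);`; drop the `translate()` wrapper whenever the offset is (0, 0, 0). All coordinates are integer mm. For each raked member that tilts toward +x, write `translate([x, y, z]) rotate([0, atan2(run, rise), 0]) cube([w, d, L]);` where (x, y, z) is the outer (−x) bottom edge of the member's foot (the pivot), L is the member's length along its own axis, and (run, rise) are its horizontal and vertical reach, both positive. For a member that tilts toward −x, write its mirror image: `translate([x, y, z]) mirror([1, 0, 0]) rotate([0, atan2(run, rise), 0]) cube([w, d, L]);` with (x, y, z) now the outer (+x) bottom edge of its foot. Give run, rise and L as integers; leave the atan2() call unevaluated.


translate([225, 0, 540]) cube([92, 1337, 75]);
translate([0, 93, 0]) rotate([0, atan2(225, 540), 0]) cube([44, 56, 585]);
translate([542, 93, 0]) mirror([1, 0, 0]) rotate([0, atan2(225, 540), 0]) cube([44, 56, 585]);
translate([0, 1188, 0]) rotate([0, atan2(225, 540), 0]) cube([44, 56, 585]);
translate([542, 1188, 0]) mirror([1, 0, 0]) rotate([0, atan2(225, 540), 0]) cube([44, 56, 585]);


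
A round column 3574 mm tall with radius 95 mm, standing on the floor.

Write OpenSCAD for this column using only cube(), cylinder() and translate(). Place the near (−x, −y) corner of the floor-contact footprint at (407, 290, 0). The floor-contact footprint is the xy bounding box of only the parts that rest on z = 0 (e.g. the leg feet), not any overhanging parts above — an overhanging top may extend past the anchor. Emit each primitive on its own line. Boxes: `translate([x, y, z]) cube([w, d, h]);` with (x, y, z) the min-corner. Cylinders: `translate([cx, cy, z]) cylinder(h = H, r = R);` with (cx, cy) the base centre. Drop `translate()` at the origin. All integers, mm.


translate([502, 385, 0]) cylinder(h = 3574, r = 95);


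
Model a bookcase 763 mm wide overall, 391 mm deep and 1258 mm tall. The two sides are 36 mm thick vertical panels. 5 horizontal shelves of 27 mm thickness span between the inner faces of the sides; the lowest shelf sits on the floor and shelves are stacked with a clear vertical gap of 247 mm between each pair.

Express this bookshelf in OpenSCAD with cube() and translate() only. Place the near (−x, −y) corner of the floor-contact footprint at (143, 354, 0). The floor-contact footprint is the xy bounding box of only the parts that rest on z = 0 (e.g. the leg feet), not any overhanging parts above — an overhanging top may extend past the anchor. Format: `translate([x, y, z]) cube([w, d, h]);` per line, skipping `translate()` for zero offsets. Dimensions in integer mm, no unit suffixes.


translate([143, 354, 0]) cube([36, 391, 1258]);
translate([870, 354, 0]) cube([36, 391, 1258]);
translate([179, 354, 0]) cube([691, 391, 27]);
translate([179, 354, 274]) cube([691, 391, 27]);
translate([179, 354, 548]) cube([691, 391, 27]);
translate([179, 354, 822]) cube([691, 391, 27]);
translate([179, 354, 1096]) cube([691, 391, 27]);


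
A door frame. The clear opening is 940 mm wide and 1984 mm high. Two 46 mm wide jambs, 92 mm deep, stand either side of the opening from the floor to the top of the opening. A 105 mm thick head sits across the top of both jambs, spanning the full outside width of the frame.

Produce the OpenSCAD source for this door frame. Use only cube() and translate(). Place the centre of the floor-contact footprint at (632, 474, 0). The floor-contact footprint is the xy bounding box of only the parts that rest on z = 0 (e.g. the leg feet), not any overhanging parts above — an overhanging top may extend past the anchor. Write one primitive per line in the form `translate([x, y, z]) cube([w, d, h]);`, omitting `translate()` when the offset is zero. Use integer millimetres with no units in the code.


translate([116, 428, 0]) cube([46, 92, 1984]);
translate([1102, 428, 0]) cube([46, 92, 1984]);
translate([116, 428, 1984]) cube([1032, 92, 105]);


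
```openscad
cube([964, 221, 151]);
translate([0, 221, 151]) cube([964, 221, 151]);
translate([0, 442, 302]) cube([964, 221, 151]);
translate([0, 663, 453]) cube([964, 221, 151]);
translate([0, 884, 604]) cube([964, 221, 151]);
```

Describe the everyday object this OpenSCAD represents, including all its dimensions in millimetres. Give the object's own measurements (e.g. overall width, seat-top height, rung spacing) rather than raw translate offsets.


A straight staircase of 5 solid steps. Each step is 964 mm wide (x), 221 mm deep (y, the going) and 151 mm tall (the rise). The first step rests on the floor; each subsequent step sits one going further in +y and one rise higher in +z, directly behind and above the previous step with no overlap.


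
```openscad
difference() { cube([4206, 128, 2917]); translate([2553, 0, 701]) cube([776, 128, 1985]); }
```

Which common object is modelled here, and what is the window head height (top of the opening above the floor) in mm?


A wall with a window opening. The window head height is 2686 mm.

A wall with a rectangular opening subtracted — a window. Sill at z = 701, opening 1985 mm tall, so the head is at 701 + 1985 = 2686 mm.


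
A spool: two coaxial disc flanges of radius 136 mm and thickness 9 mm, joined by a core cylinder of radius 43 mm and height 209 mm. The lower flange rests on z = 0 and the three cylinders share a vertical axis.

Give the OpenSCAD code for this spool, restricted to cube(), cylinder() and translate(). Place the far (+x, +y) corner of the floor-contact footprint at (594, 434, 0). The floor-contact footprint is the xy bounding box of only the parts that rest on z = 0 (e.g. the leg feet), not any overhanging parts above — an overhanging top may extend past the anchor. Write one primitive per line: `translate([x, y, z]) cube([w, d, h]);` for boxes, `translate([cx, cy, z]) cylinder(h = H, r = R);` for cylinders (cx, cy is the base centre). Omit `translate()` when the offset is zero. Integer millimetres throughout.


translate([458, 298, 0]) cylinder(h = 9, r = 136);
translate([458, 298, 9]) cylinder(h = 209, r = 43);
translate([458, 298, 218]) cylinder(h = 9, r = 136);


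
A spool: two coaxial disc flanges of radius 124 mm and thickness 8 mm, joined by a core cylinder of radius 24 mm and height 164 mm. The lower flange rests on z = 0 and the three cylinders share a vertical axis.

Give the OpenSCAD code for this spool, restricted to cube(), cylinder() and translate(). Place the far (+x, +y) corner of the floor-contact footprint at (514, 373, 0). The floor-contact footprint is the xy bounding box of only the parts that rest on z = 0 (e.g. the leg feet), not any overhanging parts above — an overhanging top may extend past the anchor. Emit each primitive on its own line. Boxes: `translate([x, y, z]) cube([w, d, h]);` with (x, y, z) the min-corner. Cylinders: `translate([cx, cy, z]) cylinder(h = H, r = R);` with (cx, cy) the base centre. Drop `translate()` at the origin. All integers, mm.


translate([390, 249, 0]) cylinder(h = 8, r = 124);
translate([390, 249, 8]) cylinder(h = 164, r = 24);
translate([390, 249, 172]) cylinder(h = 8, r = 124);


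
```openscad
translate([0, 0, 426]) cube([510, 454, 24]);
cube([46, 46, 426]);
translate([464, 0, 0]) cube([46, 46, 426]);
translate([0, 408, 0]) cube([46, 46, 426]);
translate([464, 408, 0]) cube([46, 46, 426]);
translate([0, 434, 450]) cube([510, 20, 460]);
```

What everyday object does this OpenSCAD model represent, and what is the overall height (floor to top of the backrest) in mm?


A chair. The overall height is 910 mm.

A slab on four corner posts with a tall panel at the back — a chair. The seat slab sits at z = 426 with thickness 24, and the 460 mm backrest starts at the seat top, so the overall height is 426 + 24 + 460 = 910 mm.


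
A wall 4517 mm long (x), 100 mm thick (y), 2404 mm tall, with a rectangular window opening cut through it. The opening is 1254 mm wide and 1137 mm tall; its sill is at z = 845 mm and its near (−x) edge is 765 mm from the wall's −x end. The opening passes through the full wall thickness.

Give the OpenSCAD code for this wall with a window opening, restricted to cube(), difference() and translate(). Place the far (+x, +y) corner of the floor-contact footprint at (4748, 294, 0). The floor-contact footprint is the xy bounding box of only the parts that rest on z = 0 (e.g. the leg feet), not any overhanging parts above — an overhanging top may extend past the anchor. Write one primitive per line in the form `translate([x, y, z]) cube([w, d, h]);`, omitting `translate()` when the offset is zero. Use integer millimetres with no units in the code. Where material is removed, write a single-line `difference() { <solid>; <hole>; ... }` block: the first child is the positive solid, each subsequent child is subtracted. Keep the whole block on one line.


difference() { translate([231, 194, 0]) cube([4517, 100, 2404]); translate([996, 194, 845]) cube([1254, 100, 1137]); }


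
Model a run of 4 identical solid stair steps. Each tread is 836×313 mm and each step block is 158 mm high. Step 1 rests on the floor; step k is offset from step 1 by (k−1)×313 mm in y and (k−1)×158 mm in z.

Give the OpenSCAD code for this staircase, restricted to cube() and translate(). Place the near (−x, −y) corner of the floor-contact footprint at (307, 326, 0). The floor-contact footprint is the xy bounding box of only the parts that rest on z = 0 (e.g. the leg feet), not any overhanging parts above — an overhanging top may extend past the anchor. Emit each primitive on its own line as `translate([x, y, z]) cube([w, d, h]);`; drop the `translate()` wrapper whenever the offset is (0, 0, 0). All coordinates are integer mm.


translate([307, 326, 0]) cube([836, 313, 158]);
translate([307, 639, 158]) cube([836, 313, 158]);
translate([307, 952, 316]) cube([836, 313, 158]);
translate([307, 1265, 474]) cube([836, 313, 158]);


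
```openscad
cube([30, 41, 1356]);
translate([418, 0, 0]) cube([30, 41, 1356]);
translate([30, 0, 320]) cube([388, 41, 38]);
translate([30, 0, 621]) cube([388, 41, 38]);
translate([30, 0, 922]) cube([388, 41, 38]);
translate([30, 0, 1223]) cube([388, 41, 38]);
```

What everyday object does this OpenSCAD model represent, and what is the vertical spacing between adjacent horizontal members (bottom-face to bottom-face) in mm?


A ladder. The rung spacing is 301 mm.

Two tall 30×41 posts with 4 short bars between them — a ladder. Adjacent rungs sit at z = 320 and z = 621, so the spacing is 621 − 320 = 301 mm.


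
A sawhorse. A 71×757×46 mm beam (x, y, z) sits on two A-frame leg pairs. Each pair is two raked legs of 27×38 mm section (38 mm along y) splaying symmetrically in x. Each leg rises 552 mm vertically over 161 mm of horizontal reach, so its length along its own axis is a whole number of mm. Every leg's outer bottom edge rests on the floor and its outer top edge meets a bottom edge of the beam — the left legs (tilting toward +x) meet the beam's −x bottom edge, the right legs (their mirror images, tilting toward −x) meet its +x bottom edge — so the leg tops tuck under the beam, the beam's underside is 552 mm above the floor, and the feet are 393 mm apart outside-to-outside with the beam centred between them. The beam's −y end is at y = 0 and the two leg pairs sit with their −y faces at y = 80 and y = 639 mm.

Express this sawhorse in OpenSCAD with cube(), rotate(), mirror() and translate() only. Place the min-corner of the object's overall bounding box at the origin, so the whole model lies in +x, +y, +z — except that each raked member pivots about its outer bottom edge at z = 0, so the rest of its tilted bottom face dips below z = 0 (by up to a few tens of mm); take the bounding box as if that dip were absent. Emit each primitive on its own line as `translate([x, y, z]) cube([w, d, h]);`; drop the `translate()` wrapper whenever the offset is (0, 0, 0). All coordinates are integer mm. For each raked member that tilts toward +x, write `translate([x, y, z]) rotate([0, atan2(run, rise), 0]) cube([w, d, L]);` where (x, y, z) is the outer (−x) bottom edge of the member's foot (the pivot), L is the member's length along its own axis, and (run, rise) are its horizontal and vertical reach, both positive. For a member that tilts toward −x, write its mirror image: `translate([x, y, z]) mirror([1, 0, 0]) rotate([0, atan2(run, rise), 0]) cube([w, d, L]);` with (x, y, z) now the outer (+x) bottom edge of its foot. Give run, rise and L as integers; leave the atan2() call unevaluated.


// leg length = √(161² + 552²) = 575
// right-leg outer foot x = 2·161 + 71 = 393
// beam min-corner = (161, 0, 552)
translate([161, 0, 552]) cube([71, 757, 46]);
translate([0, 80, 0]) rotate([0, atan2(161, 552), 0]) cube([27, 38, 575]);
translate([393, 80, 0]) mirror([1, 0, 0]) rotate([0, atan2(161, 552), 0]) cube([27, 38, 575]);
translate([0, 639, 0]) rotate([0, atan2(161, 552), 0]) cube([27, 38, 575]);
translate([393, 639, 0]) mirror([1, 0, 0]) rotate([0, atan2(161, 552), 0]) cube([27, 38, 575]);


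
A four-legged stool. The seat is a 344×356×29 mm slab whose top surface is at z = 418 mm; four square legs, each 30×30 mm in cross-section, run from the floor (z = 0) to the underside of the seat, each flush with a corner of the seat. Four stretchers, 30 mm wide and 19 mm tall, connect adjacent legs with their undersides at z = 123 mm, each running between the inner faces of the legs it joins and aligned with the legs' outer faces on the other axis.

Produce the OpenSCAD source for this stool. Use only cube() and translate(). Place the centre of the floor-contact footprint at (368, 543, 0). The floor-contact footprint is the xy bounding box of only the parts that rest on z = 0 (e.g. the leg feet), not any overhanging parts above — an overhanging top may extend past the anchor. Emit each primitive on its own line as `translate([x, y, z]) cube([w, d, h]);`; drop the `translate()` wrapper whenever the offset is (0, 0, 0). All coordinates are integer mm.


// leg_h = 418 - 29 = 389
// stretcher span = 344 - 2*30 = 284
translate([196, 365, 389]) cube([344, 356, 29]);
translate([196, 365, 0]) cube([30, 30, 389]);
translate([510, 365, 0]) cube([30, 30, 389]);
translate([196, 691, 0]) cube([30, 30, 389]);
translate([510, 691, 0]) cube([30, 30, 389]);
translate([226, 365, 123]) cube([284, 30, 19]);
translate([226, 691, 123]) cube([284, 30, 19]);
translate([196, 395, 123]) cube([30, 296, 19]);
translate([510, 395, 123]) cube([30, 296, 19]);


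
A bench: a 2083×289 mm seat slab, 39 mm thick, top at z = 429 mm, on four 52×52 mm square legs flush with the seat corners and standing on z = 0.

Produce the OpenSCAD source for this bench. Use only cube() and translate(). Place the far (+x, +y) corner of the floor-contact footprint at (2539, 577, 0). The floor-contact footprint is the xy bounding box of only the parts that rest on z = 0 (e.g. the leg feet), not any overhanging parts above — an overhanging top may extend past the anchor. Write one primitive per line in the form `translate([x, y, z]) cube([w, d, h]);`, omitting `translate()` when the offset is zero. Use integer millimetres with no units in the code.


translate([456, 288, 390]) cube([2083, 289, 39]);
translate([456, 288, 0]) cube([52, 52, 390]);
translate([456, 525, 0]) cube([52, 52, 390]);
translate([2487, 288, 0]) cube([52, 52, 390]);
translate([2487, 525, 0]) cube([52, 52, 390]);


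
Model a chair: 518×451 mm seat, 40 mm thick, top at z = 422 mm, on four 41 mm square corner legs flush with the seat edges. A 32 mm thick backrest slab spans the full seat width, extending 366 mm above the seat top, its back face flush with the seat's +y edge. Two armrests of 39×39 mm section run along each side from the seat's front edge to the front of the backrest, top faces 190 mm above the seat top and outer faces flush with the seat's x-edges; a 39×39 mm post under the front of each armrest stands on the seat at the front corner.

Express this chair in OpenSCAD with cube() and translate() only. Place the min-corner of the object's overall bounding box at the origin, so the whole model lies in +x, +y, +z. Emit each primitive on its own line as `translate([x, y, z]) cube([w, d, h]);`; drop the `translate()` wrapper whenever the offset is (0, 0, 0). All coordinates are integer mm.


translate([0, 0, 382]) cube([518, 451, 40]);
cube([41, 41, 382]);
translate([477, 0, 0]) cube([41, 41, 382]);
translate([0, 410, 0]) cube([41, 41, 382]);
translate([477, 410, 0]) cube([41, 41, 382]);
translate([0, 419, 422]) cube([518, 32, 366]);
translate([0, 0, 573]) cube([39, 419, 39]);
translate([479, 0, 573]) cube([39, 419, 39]);
translate([0, 0, 422]) cube([39, 39, 151]);
translate([479, 0, 422]) cube([39, 39, 151]);


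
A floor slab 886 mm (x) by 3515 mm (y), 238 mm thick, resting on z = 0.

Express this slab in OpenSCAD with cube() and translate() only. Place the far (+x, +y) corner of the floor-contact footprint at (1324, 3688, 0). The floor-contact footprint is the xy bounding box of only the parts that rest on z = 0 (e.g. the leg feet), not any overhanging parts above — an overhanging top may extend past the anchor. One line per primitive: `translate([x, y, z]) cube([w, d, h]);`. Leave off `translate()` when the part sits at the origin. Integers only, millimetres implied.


translate([438, 173, 0]) cube([886, 3515, 238]);


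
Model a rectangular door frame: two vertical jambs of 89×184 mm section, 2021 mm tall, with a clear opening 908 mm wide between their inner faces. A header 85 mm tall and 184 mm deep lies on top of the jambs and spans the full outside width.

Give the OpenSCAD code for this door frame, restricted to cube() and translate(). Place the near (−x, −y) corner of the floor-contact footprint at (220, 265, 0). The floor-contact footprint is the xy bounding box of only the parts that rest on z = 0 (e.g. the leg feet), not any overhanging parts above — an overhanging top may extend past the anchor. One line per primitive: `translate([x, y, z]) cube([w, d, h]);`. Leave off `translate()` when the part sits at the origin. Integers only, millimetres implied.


translate([220, 265, 0]) cube([89, 184, 2021]);
translate([1217, 265, 0]) cube([89, 184, 2021]);
translate([220, 265, 2021]) cube([1086, 184, 85]);


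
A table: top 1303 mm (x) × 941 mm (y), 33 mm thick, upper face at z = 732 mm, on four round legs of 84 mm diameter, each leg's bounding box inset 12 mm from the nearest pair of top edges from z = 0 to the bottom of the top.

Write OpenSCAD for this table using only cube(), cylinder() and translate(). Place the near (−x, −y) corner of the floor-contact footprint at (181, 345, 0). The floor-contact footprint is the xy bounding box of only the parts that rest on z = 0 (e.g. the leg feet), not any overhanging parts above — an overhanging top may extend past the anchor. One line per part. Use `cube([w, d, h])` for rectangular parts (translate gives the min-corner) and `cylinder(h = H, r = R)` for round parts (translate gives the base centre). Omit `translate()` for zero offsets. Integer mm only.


translate([169, 333, 699]) cube([1303, 941, 33]);
translate([223, 387, 0]) cylinder(h = 699, r = 42);
translate([1418, 387, 0]) cylinder(h = 699, r = 42);
translate([223, 1220, 0]) cylinder(h = 699, r = 42);
translate([1418, 1220, 0]) cylinder(h = 699, r = 42);


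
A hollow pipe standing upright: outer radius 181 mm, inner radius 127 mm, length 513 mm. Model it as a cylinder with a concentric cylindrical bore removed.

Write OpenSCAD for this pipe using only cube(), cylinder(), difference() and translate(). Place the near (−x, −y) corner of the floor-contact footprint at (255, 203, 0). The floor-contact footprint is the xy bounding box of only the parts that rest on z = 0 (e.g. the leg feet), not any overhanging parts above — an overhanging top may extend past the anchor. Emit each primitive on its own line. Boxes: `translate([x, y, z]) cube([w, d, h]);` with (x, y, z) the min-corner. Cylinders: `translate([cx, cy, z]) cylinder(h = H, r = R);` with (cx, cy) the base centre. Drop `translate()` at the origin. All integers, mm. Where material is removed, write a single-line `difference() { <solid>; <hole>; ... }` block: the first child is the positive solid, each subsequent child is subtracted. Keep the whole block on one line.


difference() { translate([436, 384, 0]) cylinder(h = 513, r = 181); translate([436, 384, 0]) cylinder(h = 513, r = 127); }


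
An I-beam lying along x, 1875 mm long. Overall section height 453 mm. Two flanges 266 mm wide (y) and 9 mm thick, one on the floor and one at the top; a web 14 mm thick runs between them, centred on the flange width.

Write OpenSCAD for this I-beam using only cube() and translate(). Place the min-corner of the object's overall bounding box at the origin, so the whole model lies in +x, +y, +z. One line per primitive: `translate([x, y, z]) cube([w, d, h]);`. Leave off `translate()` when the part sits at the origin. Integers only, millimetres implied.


cube([1875, 266, 9]);
translate([0, 126, 9]) cube([1875, 14, 435]);
translate([0, 0, 444]) cube([1875, 266, 9]);


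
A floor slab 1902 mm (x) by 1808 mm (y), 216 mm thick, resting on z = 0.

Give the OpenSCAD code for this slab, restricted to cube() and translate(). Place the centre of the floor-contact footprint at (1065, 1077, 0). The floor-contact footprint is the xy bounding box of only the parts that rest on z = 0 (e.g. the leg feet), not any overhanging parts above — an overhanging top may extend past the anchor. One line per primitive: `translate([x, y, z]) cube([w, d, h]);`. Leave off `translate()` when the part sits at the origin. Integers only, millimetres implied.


translate([114, 173, 0]) cube([1902, 1808, 216]);


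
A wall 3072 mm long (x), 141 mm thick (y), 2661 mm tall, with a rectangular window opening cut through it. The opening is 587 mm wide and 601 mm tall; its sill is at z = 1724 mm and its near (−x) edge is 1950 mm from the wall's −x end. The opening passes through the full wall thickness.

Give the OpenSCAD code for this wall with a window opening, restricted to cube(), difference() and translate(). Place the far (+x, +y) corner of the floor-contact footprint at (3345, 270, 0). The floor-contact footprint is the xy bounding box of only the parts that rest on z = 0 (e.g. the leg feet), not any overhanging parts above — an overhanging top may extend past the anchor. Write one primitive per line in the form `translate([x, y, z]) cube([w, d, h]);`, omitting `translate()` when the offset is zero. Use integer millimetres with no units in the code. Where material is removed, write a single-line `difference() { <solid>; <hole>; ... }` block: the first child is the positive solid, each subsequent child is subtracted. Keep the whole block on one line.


difference() { translate([273, 129, 0]) cube([3072, 141, 2661]); translate([2223, 129, 1724]) cube([587, 141, 601]); }
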